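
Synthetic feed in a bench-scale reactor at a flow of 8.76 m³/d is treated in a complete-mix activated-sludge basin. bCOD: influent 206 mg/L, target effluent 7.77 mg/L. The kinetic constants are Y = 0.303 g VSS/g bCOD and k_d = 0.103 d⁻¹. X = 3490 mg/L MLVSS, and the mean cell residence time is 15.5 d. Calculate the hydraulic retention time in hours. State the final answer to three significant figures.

From the SRT design equation V = Y Q (S₀−S) θ_c / [X (1 + k_d θ_c)] = 0.303 × 8.76 × (206 − 7.77) × 15.5 / [3490 × (1 + 0.103 × 15.5)] = 8.16×10^3 / 9062 = 0.9000 m³.
τ = V/Q = 0.9000/8.76 = 0.1027 d, or 2.466 h.

τ ≈ 2.47 h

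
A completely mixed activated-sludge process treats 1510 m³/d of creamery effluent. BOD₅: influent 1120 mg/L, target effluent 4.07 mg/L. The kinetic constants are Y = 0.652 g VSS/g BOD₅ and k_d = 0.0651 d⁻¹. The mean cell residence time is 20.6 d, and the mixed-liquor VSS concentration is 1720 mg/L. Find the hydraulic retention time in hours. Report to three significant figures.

Steady-state biomass mass balance: V·X·(1 + k_d·θ_c) = Y·Q·(S₀ − S)·θ_c, so V = 0.652 × 1510 × (1120 − 4.07) × 20.6 / [1720 × (1 + 0.0651 × 20.6)] = 2.26×10^7 / 4027 = 5621 m³.
τ = V/Q = 5621/1510 = 3.722 d, or 89.34 h.

τ ≈ 89.3 h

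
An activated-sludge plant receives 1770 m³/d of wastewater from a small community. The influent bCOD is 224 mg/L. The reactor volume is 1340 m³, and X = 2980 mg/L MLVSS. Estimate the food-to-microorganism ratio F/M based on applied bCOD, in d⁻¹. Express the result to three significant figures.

F/M ≈ 0.0993 d⁻¹

F/M = applied load / biomass = Q·S₀/(V·X) = 1770 × 224 / (1340 × 2980) = 0.09929 d⁻¹.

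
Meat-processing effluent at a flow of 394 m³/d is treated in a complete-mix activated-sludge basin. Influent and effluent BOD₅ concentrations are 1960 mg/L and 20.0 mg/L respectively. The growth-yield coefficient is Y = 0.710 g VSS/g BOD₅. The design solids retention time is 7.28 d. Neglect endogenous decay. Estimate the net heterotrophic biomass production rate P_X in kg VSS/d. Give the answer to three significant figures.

With endogenous decay neglected, the observed yield equals the true yield: Y_obs = Y = 0.710 g VSS/g BOD₅.
Q·(S₀ − S) = 394 × (1960 − 20.0) × 10⁻³ = 764.4 kg/d removed.
Net biomass production P_X = Y_obs × Q·(S₀ − S) = 0.7100 × 764.4 = 542.7 kg VSS/d.

P_X ≈ 543 kg VSS/d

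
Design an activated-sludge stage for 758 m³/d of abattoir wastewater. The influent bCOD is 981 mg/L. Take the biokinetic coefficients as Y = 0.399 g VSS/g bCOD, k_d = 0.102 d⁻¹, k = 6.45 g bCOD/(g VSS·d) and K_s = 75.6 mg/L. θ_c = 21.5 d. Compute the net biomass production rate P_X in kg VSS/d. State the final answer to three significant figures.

From the Monod/SRT balance for a CMAS, S = K_s·(1+k_d θ_c)/[θ_c·(Y k − k_d) − 1] = 75.6 × (1 + 0.102 × 21.5) / [21.5 × (0.399 × 6.45 − 0.102) − 1] = 241.4 / 52.14 = 4.630 mg/L.
Observed yield with endogenous decay: Y_obs = Y / (1 + k_d·θ_c) = 0.399 / (1 + 0.102 × 21.5) = 0.399 / 3.193 = 0.1250 g VSS/g bCOD.
Mass of bCOD removed per day: Q(S₀ − S) = 758 × 976.4 g/m³ = 740.1 kg/d.
Net biomass production P_X = Y_obs × Q·(S₀ − S) = 0.1250 × 740.1 = 92.48 kg VSS/d.

P_X ≈ 92.5 kg VSS/d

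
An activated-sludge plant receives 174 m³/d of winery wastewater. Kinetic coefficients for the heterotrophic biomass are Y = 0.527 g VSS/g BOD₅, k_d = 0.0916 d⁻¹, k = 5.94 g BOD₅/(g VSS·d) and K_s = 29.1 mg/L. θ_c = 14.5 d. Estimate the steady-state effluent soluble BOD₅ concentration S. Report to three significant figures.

From the Monod/SRT balance for a CMAS, S = K_s·(1+k_d θ_c)/[θ_c·(Y k − k_d) − 1] = 29.1 × (1 + 0.0916 × 14.5) / [14.5 × (0.527 × 5.94 − 0.0916) − 1] = 67.75 / 43.06 = 1.573 mg/L.

S ≈ 1.57 mg/L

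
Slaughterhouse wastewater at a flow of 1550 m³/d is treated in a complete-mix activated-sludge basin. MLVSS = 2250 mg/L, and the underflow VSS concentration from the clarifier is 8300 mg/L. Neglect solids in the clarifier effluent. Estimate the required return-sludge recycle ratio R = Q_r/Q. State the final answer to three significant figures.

Solids balance on the clarifier gives (1+R)X = R·X_r, so R = X/(X_r − X) = 2250 / (8300 − 2250) = 0.3719.

R ≈ 0.372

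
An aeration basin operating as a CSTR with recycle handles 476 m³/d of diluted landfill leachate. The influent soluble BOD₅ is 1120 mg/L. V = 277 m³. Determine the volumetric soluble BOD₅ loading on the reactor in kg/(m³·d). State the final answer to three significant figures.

L_v ≈ 1.92 kg soluble BOD₅/(m³·d)

Volumetric loading L_v = Q·S₀ / V = 476 × 1120 g/m³ / 277.0 m³ = 1925 g/(m³·d) = 1.925 kg soluble BOD₅/(m³·d).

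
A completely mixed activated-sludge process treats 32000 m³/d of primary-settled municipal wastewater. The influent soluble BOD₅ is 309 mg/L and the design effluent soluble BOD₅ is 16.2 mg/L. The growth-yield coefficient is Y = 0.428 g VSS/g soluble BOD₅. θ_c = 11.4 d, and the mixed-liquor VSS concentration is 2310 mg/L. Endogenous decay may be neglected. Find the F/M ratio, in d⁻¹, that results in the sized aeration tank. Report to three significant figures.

Biomass mass balance (decay neglected): V·X = Y·Q·(S₀ − S)·θ_c, so V = 0.428 × 32000 × (309 − 16.2) × 11.4 / 2310 = 19791 m³.
F/M = applied load / biomass = Q·S₀/(V·X) = 32000 × 309 / (19791 × 2310) = 0.2163 d⁻¹.

F/M ≈ 0.216 d⁻¹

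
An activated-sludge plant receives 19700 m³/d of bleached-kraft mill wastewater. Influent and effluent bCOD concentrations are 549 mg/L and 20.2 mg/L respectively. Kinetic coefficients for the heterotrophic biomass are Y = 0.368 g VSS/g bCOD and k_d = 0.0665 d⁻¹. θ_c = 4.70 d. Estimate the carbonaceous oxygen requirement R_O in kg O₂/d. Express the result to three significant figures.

R_O ≈ 6270 kg O₂/d

Correct the yield for decay: Y_obs = Y/(1 + k_d θ_c) = 0.368 / (1 + 0.0665 × 4.70) = 0.368 / 1.313 = 0.2804.
Mass of bCOD removed per day: Q(S₀ − S) = 19700 × 528.8 g/m³ = 10417 kg/d.
P_X = Y_obs·Q·(S₀ − S) = 0.2804 × 10417 = 2921 kg VSS/d.
R_O = Q·ΔS − 1.42 P_X = 10417 − 4147 = 6270 kg O₂/d.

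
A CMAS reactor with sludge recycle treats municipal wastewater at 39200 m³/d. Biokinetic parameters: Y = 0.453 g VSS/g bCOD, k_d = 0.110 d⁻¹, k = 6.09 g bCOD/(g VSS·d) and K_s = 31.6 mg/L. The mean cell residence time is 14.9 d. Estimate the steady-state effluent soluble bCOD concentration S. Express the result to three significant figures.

S ≈ 2.17 mg/L

Effluent substrate depends only on kinetics and SRT: S = K_s(1 + k_d θ_c) / [θ_c(Yk − k_d) − 1] = 31.6 × (1 + 0.110 × 14.9) / [14.9 × (0.453 × 6.09 − 0.110) − 1] = 83.39 / 38.47 = 2.168 mg/L.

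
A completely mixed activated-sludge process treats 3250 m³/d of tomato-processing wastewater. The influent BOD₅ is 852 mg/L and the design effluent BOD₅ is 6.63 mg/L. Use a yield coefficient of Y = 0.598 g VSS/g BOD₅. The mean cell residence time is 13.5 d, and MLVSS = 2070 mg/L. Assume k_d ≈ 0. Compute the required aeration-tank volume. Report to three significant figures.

V ≈ 10700 m³

V·X = Y·Q·ΔS·θ_c gives V = 0.598 × 3250 × (852 − 6.63) × 13.5 / 2070 = 10715 m³.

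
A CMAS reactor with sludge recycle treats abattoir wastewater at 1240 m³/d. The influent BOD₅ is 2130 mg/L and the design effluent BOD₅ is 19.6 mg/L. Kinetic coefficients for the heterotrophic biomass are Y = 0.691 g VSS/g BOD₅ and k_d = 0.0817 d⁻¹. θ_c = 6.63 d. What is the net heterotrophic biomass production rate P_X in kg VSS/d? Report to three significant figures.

P_X ≈ 1170 kg VSS/d

Correct the yield for decay: Y_obs = Y/(1 + k_d θ_c) = 0.691 / (1 + 0.0817 × 6.63) = 0.691 / 1.542 = 0.4482.
Q·(S₀ − S) = 1240 × (2130 − 19.6) × 10⁻³ = 2617 kg/d removed.
P_X = Y_obs · Q(S₀ − S) = 0.4482 × 2617 = 1173 kg VSS/d.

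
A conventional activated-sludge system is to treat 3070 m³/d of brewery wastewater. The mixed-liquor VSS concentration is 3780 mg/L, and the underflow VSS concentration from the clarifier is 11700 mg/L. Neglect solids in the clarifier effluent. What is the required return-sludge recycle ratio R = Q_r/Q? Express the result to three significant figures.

R ≈ 0.477

Solids balance on the clarifier gives (1+R)X = R·X_r, so R = X/(X_r − X) = 3780 / (11700 − 3780) = 0.4773.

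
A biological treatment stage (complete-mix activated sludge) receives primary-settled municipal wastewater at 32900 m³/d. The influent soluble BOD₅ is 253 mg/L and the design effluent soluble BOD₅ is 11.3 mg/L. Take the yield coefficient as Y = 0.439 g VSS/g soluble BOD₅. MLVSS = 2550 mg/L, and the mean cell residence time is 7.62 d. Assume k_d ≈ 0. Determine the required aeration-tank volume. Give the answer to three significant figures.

With k_d = 0 the design equation reduces to V = Y Q (S₀−S) θ_c / X = 0.439 × 32900 × (253 − 11.3) × 7.62 / 2550 = 10432 m³.

V ≈ 10400 m³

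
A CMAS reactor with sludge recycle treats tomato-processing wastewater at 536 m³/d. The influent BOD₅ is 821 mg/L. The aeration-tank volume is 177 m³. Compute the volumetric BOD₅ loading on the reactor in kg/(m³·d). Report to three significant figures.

L_v ≈ 2.49 kg BOD₅/(m³·d)

Applied BOD₅ load per unit volume = Q·S₀/V = (536 × 821/1000)/177.0 = 2.486 kg BOD₅·m⁻³·d⁻¹.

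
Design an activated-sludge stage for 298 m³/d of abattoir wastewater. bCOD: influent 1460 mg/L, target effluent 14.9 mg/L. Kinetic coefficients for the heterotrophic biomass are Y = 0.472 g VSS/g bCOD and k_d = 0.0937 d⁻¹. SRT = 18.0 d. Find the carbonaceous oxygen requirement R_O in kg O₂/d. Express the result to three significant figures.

R_O ≈ 323 kg O₂/d

The observed yield is Y_obs = Y/(1 + k_d·θ_c) = 0.472 / (1 + 0.0937 × 18.0) = 0.472 / 2.687 = 0.1757 g VSS per g bCOD removed.
Q·(S₀ − S) = 298 × (1460 − 14.9) × 10⁻³ = 430.6 kg/d removed.
P_X = Y_obs·Q·(S₀ − S) = 0.1757 × 430.6 = 75.66 kg VSS/d.
R_O = Q·(S₀ − S) − 1.42·P_X = 430.6 − 1.42 × 75.66 = 323.2 kg O₂/d.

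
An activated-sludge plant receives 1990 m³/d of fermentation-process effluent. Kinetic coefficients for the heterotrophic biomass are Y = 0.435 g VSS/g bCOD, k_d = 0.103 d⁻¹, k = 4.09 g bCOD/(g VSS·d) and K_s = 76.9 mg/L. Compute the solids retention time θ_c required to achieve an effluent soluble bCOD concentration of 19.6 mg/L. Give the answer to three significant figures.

Specific growth rate at S = 19.6 mg/L: μ = YkS/(K_s+S) = 0.435·4.09·19.6/(76.9+19.6) = 0.3614 d⁻¹.
θ_c = 1/(μ − k_d) = 1/(0.3614 − 0.103) = 1/0.2584 = 3.871 d.

θ_c ≈ 3.87 d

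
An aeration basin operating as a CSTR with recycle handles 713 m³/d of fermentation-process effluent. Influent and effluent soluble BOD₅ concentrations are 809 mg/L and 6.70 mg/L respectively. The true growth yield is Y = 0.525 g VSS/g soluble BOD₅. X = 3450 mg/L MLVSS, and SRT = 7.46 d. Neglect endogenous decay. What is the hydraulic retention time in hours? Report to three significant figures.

τ ≈ 21.9 h

V·X = Y·Q·ΔS·θ_c gives V = 0.525 × 713 × (809 − 6.70) × 7.46 / 3450 = 649.4 m³.
τ = V/Q = 649.4/713 = 0.9108 d, or 21.86 h.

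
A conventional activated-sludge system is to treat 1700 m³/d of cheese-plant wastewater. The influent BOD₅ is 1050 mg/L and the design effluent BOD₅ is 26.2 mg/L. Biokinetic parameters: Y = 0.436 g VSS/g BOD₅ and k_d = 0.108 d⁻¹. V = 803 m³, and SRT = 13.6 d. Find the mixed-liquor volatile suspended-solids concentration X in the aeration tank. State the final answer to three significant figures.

Solving the biomass balance for X: X = Y Q (S₀−S) θ_c / [V (1+k_d θ_c)] = 0.436 × 1700 × (1050 − 26.2) × 13.6 / [803 × (1 + 0.108 × 13.6)] = 5206 mg/L.

X ≈ 5210 mg/L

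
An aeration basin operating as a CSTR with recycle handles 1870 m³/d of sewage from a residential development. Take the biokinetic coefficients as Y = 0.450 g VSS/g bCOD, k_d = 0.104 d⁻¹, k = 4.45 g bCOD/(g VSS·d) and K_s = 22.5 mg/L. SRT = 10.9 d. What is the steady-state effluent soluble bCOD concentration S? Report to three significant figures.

Effluent substrate depends only on kinetics and SRT: S = K_s(1 + k_d θ_c) / [θ_c(Yk − k_d) − 1] = 22.5 × (1 + 0.104 × 10.9) / [10.9 × (0.450 × 4.45 − 0.104) − 1] = 48.01 / 19.69 = 2.438 mg/L.

S ≈ 2.44 mg/L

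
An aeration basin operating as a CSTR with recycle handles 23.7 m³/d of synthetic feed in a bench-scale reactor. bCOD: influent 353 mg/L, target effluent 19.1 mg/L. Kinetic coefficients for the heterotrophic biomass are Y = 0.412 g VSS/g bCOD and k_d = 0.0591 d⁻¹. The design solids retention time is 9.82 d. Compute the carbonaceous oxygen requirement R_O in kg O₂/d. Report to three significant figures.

R_O ≈ 4.98 kg O₂/d

Correct the yield for decay: Y_obs = Y/(1 + k_d θ_c) = 0.412 / (1 + 0.0591 × 9.82) = 0.412 / 1.580 = 0.2607.
Substrate removed = Q·(S₀ − S) = 23.7 m³/d × (353 − 19.1) g/m³ = 7.91×10^3 g/d = 7.913 kg/d.
Net sludge production P_X = 0.2607 × 7.913 = 2.063 kg VSS/d.
R_O = Q·(S₀ − S) − 1.42·P_X = 7.913 − 1.42 × 2.063 = 4.984 kg O₂/d.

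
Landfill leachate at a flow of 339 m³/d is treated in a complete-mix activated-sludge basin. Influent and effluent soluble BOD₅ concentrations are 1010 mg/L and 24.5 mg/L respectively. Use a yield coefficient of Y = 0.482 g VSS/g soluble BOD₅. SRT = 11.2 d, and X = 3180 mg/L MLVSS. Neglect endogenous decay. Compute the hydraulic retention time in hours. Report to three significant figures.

With k_d = 0 the design equation reduces to V = Y Q (S₀−S) θ_c / X = 0.482 × 339 × (1010 − 24.5) × 11.2 / 3180 = 567.1 m³.
τ = V/Q = 567.1/339 = 1.673 d, or 40.15 h.

τ ≈ 40.2 h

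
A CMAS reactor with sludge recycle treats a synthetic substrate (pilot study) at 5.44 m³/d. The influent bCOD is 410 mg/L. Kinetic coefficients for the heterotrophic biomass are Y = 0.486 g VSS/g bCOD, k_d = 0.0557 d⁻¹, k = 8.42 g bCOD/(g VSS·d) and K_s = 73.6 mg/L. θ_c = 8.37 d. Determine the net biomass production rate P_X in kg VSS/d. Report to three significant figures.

For a completely mixed reactor with recycle the Lawrence–McCarty relation gives S = K_s·(1 + k_d·θ_c) / [θ_c·(Y·k − k_d) − 1] = 73.6 × (1 + 0.0557 × 8.37) / [8.37 × (0.486 × 8.42 − 0.0557) − 1] = 107.9 / 32.78 = 3.292 mg/L.
Y_obs = Y / (1 + k_d θ_c) = 0.486 / (1 + 0.0557 × 8.37) = 0.486 / 1.466 = 0.3315.
Q·(S₀ − S) = 5.44 × (410 − 3.29) × 10⁻³ = 2.213 kg/d removed.
So the net sludge growth is P_X = 0.3315 × 2.213 = 0.7334 kg VSS/d.

P_X ≈ 0.733 kg VSS/d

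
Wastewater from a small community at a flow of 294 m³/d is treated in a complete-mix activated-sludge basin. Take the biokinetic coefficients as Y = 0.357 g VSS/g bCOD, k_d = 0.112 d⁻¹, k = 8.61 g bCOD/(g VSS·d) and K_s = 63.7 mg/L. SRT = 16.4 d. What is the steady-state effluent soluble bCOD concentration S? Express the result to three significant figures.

S ≈ 3.80 mg/L

For a completely mixed reactor with recycle the Lawrence–McCarty relation gives S = K_s·(1 + k_d·θ_c) / [θ_c·(Y·k − k_d) − 1] = 63.7 × (1 + 0.112 × 16.4) / [16.4 × (0.357 × 8.61 − 0.112) − 1] = 180.7 / 47.57 = 3.798 mg/L.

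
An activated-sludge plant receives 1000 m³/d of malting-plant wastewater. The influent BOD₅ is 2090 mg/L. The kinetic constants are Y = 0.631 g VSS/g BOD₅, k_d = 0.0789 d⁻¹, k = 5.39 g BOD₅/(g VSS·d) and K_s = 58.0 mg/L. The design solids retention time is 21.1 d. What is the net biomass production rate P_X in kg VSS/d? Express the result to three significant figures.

For a completely mixed reactor with recycle the Lawrence–McCarty relation gives S = K_s·(1 + k_d·θ_c) / [θ_c·(Y·k − k_d) − 1] = 58.0 × (1 + 0.0789 × 21.1) / [21.1 × (0.631 × 5.39 − 0.0789) − 1] = 154.6 / 69.10 = 2.237 mg/L.
Observed yield with endogenous decay: Y_obs = Y / (1 + k_d·θ_c) = 0.631 / (1 + 0.0789 × 21.1) = 0.631 / 2.665 = 0.2368 g VSS/g BOD₅.
Q·(S₀ − S) = 1000 × (2090 − 2.24) × 10⁻³ = 2088 kg/d removed.
Biomass produced: P_X = Y_obs·Q·ΔS = 0.2368 × 2088 ≈ 494.4 kg VSS/d.

P_X ≈ 494 kg VSS/d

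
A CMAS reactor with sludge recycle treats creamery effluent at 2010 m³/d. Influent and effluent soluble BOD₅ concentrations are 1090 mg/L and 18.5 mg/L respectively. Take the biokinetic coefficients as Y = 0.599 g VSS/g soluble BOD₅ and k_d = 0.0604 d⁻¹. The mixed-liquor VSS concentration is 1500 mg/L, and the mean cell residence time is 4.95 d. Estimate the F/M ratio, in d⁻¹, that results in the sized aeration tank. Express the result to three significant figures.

F/M ≈ 0.446 d⁻¹

Steady-state biomass mass balance: V·X·(1 + k_d·θ_c) = Y·Q·(S₀ − S)·θ_c, so V = 0.599 × 2010 × (1090 − 18.5) × 4.95 / [1500 × (1 + 0.0604 × 4.95)] = 6.39×10^6 / 1948 = 3277 m³.
F/M = Q·S₀ / (V·X) = 2010 × 1090 / (3277 × 1500) = 0.4457 g soluble BOD₅·(g VSS·d)⁻¹.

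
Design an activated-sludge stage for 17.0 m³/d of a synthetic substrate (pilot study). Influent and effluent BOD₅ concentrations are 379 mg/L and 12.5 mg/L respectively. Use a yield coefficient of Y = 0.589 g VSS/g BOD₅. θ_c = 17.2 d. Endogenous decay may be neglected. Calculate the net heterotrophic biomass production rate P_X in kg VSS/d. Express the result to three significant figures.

With endogenous decay neglected, the observed yield equals the true yield: Y_obs = Y = 0.589 g VSS/g BOD₅.
ΔS = 379 − 12.5 = 366.5 mg/L, so the substrate removal rate is 17.0 × 366.5/1000 = 6.231 kg BOD₅/d.
P_X = Y_obs · Q(S₀ − S) = 0.5890 × 6.231 = 3.670 kg VSS/d.

P_X ≈ 3.67 kg VSS/d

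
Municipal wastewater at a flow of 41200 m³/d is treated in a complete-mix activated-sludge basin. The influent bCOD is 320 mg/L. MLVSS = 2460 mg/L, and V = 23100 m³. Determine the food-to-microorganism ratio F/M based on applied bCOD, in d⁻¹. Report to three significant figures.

F/M = applied load / biomass = Q·S₀/(V·X) = 41200 × 320 / (23100 × 2460) = 0.2320 d⁻¹.

F/M ≈ 0.232 d⁻¹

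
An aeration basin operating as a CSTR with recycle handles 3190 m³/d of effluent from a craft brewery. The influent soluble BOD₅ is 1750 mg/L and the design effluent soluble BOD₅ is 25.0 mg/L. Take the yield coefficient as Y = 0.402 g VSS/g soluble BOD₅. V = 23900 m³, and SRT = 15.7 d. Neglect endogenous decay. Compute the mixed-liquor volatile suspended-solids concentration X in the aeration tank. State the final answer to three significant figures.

From V·X = Y·Q·(S₀ − S)·θ_c (decay neglected): X = 0.402 × 3190 × (1750 − 25.0) × 15.7 / 23900 = 1453 mg/L.

X ≈ 1450 mg/L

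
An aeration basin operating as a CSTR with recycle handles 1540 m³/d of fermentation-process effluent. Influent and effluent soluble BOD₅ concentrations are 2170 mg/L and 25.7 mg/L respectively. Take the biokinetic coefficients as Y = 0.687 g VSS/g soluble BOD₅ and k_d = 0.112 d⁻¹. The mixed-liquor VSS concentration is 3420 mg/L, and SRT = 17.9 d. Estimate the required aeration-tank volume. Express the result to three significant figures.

V ≈ 3950 m³

Rearranging the biomass balance for a CMAS with decay, V = Y·Q·ΔS·θ_c / [X·(1+k_d θ_c)] = 0.687 × 1540 × (2170 − 25.7) × 17.9 / [3420 × (1 + 0.112 × 17.9)] = 4.06×10^7 / 10276 = 3952 m³.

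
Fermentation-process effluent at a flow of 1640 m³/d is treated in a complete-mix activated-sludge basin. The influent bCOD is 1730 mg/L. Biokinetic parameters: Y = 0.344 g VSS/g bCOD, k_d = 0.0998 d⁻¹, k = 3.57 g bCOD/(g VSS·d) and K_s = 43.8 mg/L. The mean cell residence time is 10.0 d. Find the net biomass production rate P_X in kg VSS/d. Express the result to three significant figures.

P_X ≈ 486 kg VSS/d

From the Monod/SRT balance for a CMAS, S = K_s·(1+k_d θ_c)/[θ_c·(Y k − k_d) − 1] = 43.8 × (1 + 0.0998 × 10.0) / [10.0 × (0.344 × 3.57 − 0.0998) − 1] = 87.51 / 10.28 = 8.511 mg/L.
Y_obs = Y / (1 + k_d θ_c) = 0.344 / (1 + 0.0998 × 10.0) = 0.344 / 1.998 = 0.1722.
ΔS = 1730 − 8.51 = 1721 mg/L, so the substrate removal rate is 1640 × 1721/1000 = 2823 kg bCOD/d.
P_X = Y_obs · Q(S₀ − S) = 0.1722 × 2823 = 486.1 kg VSS/d.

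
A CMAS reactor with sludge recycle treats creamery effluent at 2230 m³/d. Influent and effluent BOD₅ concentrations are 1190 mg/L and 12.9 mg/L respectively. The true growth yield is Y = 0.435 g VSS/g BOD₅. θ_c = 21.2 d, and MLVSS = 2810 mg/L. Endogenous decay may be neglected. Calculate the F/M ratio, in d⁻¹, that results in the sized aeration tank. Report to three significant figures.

V·X = Y·Q·ΔS·θ_c gives V = 0.435 × 2230 × (1190 − 12.9) × 21.2 / 2810 = 8615 m³.
F/M = applied load / biomass = Q·S₀/(V·X) = 2230 × 1190 / (8615 × 2810) = 0.1096 d⁻¹.

F/M ≈ 0.110 d⁻¹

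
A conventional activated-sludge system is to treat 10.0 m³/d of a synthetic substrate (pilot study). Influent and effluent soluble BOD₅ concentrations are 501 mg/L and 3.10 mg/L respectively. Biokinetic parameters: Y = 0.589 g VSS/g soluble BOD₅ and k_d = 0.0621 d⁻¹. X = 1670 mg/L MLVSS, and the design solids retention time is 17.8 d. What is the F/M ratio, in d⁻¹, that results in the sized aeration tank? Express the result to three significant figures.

From the SRT design equation V = Y Q (S₀−S) θ_c / [X (1 + k_d θ_c)] = 0.589 × 10.0 × (501 − 3.10) × 17.8 / [1670 × (1 + 0.0621 × 17.8)] = 5.22×10^4 / 3516 = 14.85 m³.
F/M = Q·S₀ / (V·X) = 10.0 × 501 / (14.85 × 1670) = 0.2021 g soluble BOD₅·(g VSS·d)⁻¹.

F/M ≈ 0.202 d⁻¹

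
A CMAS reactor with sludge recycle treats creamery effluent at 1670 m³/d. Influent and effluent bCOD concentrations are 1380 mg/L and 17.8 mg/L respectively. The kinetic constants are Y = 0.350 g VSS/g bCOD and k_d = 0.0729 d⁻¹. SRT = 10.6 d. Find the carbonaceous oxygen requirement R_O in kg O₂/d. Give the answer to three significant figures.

R_O ≈ 1640 kg O₂/d

Y_obs = Y / (1 + k_d θ_c) = 0.350 / (1 + 0.0729 × 10.6) = 0.350 / 1.773 = 0.1974.
Q·(S₀ − S) = 1670 × (1380 − 17.8) × 10⁻³ = 2275 kg/d removed.
P_X = Y_obs·Q·(S₀ − S) = 0.1974 × 2275 = 449.1 kg VSS/d.
R_O = Q·ΔS − 1.42 P_X = 2275 − 637.8 = 1637 kg O₂/d.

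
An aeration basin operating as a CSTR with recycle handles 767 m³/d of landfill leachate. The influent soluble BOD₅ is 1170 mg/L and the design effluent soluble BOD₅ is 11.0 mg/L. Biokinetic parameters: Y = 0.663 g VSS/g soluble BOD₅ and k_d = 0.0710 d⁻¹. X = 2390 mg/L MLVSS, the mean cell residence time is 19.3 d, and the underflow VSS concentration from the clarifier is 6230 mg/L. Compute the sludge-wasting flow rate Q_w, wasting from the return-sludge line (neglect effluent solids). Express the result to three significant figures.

Steady-state biomass mass balance: V·X·(1 + k_d·θ_c) = Y·Q·(S₀ − S)·θ_c, so V = 0.663 × 767 × (1170 − 11.0) × 19.3 / [2390 × (1 + 0.0710 × 19.3)] = 1.14×10^7 / 5665 = 2008 m³.
Wasting from the return line (neglecting effluent solids): Q_w = V·X / (θ_c·X_r) = 2008 × 2390 / (19.3 × 6230) = 39.91 m³/d.

Q_w ≈ 39.9 m³/d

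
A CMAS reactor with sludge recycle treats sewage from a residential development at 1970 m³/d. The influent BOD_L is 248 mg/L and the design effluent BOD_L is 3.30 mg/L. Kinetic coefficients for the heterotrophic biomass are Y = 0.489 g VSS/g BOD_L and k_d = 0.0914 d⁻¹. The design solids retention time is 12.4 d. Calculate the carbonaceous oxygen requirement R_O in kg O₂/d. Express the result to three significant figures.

Observed yield with endogenous decay: Y_obs = Y / (1 + k_d·θ_c) = 0.489 / (1 + 0.0914 × 12.4) = 0.489 / 2.133 = 0.2292 g VSS/g BOD_L.
Q·(S₀ − S) = 1970 × (248 − 3.30) × 10⁻³ = 482.1 kg/d removed.
Net sludge production P_X = 0.2292 × 482.1 = 110.5 kg VSS/d.
R_O = Q·ΔS − 1.42 P_X = 482.1 − 156.9 = 325.2 kg O₂/d.

R_O ≈ 325 kg O₂/d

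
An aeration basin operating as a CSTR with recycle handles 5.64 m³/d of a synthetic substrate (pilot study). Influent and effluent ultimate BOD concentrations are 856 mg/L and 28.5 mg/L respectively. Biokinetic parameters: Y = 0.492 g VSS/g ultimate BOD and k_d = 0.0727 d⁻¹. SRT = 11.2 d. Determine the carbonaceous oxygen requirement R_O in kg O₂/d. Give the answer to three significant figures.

Observed yield with endogenous decay: Y_obs = Y / (1 + k_d·θ_c) = 0.492 / (1 + 0.0727 × 11.2) = 0.492 / 1.814 = 0.2712 g VSS/g ultimate BOD.
Mass of ultimate BOD removed per day: Q(S₀ − S) = 5.64 × 827.5 g/m³ = 4.667 kg/d.
P_X = Y_obs·Q·(S₀ − S) = 0.2712 × 4.667 = 1.266 kg VSS/d.
Carbonaceous O₂ demand = substrate oxidised − cell-mass equivalent = 4.667 − 1.42 × 1.266 = 2.870 kg O₂/d.

R_O ≈ 2.87 kg O₂/d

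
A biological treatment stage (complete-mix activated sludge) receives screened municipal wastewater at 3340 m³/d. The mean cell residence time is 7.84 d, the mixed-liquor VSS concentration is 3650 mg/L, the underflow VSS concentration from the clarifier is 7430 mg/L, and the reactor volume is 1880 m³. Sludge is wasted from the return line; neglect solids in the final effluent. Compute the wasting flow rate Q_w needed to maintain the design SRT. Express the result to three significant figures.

Q_w = (V·X)/(θ_c X_r) = 1880 × 3650 / (7.84 × 7430) = 117.8 m³/d.

Q_w ≈ 118 m³/d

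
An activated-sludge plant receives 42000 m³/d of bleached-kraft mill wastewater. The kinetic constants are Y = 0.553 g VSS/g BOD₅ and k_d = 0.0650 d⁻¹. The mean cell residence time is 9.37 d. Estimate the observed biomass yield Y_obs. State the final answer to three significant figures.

Y_obs ≈ 0.344 g VSS/g BOD₅

Correct the yield for decay: Y_obs = Y/(1 + k_d θ_c) = 0.553 / (1 + 0.0650 × 9.37) = 0.553 / 1.609 = 0.3437.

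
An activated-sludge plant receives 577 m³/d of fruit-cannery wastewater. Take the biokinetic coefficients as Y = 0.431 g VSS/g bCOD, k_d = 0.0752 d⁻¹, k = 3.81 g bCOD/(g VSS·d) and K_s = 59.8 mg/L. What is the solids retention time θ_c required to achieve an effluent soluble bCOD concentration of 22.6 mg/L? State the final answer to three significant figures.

θ_c ≈ 2.67 d

At the target effluent, Y k S/(K_s+S) = 0.431×3.81×22.6/82.40 = 0.4504 d⁻¹.
1/θ_c = 0.4504 − 0.0752 = 0.3752 d⁻¹, so θ_c = 2.665 d.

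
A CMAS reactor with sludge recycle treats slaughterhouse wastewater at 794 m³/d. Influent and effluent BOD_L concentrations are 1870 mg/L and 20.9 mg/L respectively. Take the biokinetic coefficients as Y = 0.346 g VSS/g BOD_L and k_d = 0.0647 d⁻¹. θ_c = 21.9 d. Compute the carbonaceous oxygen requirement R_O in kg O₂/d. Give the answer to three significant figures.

R_O ≈ 1170 kg O₂/d

The observed yield is Y_obs = Y/(1 + k_d·θ_c) = 0.346 / (1 + 0.0647 × 21.9) = 0.346 / 2.417 = 0.1432 g VSS per g BOD_L removed.
Substrate removed = Q·(S₀ − S) = 794 m³/d × (1870 − 20.9) g/m³ = 1.47×10^6 g/d = 1468 kg/d.
P_X = Y_obs·Q·(S₀ − S) = 0.1432 × 1468 = 210.2 kg VSS/d.
R_O = Q·(S₀ − S) − 1.42·P_X = 1468 − 1.42 × 210.2 = 1170 kg O₂/d.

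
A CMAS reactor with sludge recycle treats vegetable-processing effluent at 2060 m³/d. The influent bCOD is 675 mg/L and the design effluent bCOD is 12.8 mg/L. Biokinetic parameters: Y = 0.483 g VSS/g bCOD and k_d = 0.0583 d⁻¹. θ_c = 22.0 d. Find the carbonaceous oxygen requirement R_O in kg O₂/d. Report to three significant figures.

R_O ≈ 954 kg O₂/d

Correct the yield for decay: Y_obs = Y/(1 + k_d θ_c) = 0.483 / (1 + 0.0583 × 22.0) = 0.483 / 2.283 = 0.2116.
Q·(S₀ − S) = 2060 × (675 − 12.8) × 10⁻³ = 1364 kg/d removed.
Net sludge production P_X = 0.2116 × 1364 = 288.7 kg VSS/d.
R_O = Q·(S₀ − S) − 1.42·P_X = 1364 − 1.42 × 288.7 = 954.2 kg O₂/d.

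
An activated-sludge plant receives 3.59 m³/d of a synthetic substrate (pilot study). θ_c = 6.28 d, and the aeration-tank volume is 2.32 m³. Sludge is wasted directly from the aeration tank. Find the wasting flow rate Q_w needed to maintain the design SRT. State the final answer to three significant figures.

With mixed-liquor wasting, θ_c = V/Q_w, so Q_w = V/θ_c = 2.320/6.28 = 0.3694 m³/d.

Q_w ≈ 0.369 m³/d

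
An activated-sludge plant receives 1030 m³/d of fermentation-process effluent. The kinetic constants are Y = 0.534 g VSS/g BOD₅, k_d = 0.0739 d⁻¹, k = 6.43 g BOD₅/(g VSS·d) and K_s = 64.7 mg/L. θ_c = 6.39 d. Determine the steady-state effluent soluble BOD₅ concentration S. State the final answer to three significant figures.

From the Monod/SRT balance for a CMAS, S = K_s·(1+k_d θ_c)/[θ_c·(Y k − k_d) − 1] = 64.7 × (1 + 0.0739 × 6.39) / [6.39 × (0.534 × 6.43 − 0.0739) − 1] = 95.25 / 20.47 = 4.654 mg/L.

S ≈ 4.65 mg/L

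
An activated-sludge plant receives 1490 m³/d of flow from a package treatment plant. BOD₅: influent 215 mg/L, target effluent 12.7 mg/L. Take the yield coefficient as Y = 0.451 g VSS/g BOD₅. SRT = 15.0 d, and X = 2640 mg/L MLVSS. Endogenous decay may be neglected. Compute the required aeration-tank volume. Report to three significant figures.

With k_d = 0 the design equation reduces to V = Y Q (S₀−S) θ_c / X = 0.451 × 1490 × (215 − 12.7) × 15.0 / 2640 = 772.4 m³.

V ≈ 772 m³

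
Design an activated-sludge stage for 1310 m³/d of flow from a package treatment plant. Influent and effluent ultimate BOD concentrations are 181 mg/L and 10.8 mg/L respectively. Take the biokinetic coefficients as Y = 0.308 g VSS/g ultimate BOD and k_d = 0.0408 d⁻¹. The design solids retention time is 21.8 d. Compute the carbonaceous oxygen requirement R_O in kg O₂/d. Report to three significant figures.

Observed yield with endogenous decay: Y_obs = Y / (1 + k_d·θ_c) = 0.308 / (1 + 0.0408 × 21.8) = 0.308 / 1.889 = 0.1630 g VSS/g ultimate BOD.
Q·(S₀ − S) = 1310 × (181 − 10.8) × 10⁻³ = 223.0 kg/d removed.
Biomass synthesised: P_X = Y_obs × 223.0 = 36.35 kg VSS/d.
R_O = Q·ΔS − 1.42 P_X = 223.0 − 51.61 = 171.4 kg O₂/d.

R_O ≈ 171 kg O₂/d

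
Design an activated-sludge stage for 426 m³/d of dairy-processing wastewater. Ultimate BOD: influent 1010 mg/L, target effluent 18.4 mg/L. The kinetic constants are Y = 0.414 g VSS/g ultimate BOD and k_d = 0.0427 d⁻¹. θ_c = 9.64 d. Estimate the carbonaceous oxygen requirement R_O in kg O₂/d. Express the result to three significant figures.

R_O ≈ 247 kg O₂/d

Observed yield with endogenous decay: Y_obs = Y / (1 + k_d·θ_c) = 0.414 / (1 + 0.0427 × 9.64) = 0.414 / 1.412 = 0.2933 g VSS/g ultimate BOD.
Substrate removed = Q·(S₀ − S) = 426 m³/d × (1010 − 18.4) g/m³ = 4.22×10^5 g/d = 422.4 kg/d.
P_X = Y_obs·Q·(S₀ − S) = 0.2933 × 422.4 = 123.9 kg VSS/d.
R_O = Q·(S₀ − S) − 1.42·P_X = 422.4 − 1.42 × 123.9 = 246.5 kg O₂/d.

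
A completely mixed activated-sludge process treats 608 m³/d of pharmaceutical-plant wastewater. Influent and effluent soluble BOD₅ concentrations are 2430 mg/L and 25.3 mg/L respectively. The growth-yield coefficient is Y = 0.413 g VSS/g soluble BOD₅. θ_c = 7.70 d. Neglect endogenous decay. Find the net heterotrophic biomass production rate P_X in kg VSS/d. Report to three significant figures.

P_X ≈ 604 kg VSS/d

With endogenous decay neglected, the observed yield equals the true yield: Y_obs = Y = 0.413 g VSS/g soluble BOD₅.
ΔS = 2430 − 25.3 = 2405 mg/L, so the substrate removal rate is 608 × 2405/1000 = 1462 kg soluble BOD₅/d.
So the net sludge growth is P_X = 0.4130 × 1462 = 603.8 kg VSS/d.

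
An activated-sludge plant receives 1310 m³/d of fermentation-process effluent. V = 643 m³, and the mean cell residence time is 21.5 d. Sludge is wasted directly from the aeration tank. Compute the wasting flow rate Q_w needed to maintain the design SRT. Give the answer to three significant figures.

For wasting at MLVSS concentration, Q_w = V/θ_c = 643.0/21.5 = 29.91 m³/d.

Q_w ≈ 29.9 m³/d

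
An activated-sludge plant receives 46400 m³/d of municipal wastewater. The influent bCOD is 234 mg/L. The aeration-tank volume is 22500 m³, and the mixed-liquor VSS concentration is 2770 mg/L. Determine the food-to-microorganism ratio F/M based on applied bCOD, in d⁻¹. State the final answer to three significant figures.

F/M ≈ 0.174 d⁻¹

F/M = Q·S₀ / (V·X) = 46400 × 234 / (22500 × 2770) = 0.1742 g bCOD·(g VSS·d)⁻¹.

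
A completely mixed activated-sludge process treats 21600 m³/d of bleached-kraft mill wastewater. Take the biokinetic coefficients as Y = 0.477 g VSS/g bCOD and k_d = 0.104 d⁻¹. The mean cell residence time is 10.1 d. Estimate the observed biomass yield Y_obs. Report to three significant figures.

Correct the yield for decay: Y_obs = Y/(1 + k_d θ_c) = 0.477 / (1 + 0.104 × 10.1) = 0.477 / 2.050 = 0.2326.

Y_obs ≈ 0.233 g VSS/g bCOD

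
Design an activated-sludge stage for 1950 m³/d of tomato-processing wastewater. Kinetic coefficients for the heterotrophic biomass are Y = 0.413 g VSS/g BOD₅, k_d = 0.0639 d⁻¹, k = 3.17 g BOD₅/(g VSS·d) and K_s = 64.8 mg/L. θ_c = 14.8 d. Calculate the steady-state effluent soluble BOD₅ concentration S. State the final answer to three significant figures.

S ≈ 7.23 mg/L

For a completely mixed reactor with recycle the Lawrence–McCarty relation gives S = K_s·(1 + k_d·θ_c) / [θ_c·(Y·k − k_d) − 1] = 64.8 × (1 + 0.0639 × 14.8) / [14.8 × (0.413 × 3.17 − 0.0639) − 1] = 126.1 / 17.43 = 7.233 mg/L.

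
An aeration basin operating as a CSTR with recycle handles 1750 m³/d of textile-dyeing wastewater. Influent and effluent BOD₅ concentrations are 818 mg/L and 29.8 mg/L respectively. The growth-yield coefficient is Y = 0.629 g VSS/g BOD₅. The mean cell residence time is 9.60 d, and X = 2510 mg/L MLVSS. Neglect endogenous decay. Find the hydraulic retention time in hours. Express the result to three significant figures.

τ ≈ 45.5 h

With k_d = 0 the design equation reduces to V = Y Q (S₀−S) θ_c / X = 0.629 × 1750 × (818 − 29.8) × 9.60 / 2510 = 3318 m³.
Hydraulic retention time τ = V/Q = 3318 / 1750 = 1.896 d = 45.51 h.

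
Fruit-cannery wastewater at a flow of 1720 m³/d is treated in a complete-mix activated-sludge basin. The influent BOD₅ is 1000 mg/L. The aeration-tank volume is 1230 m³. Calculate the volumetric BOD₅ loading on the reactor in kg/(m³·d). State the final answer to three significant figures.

Volumetric loading L_v = Q·S₀ / V = 1720 × 1000 g/m³ / 1230 m³ = 1398 g/(m³·d) = 1.398 kg BOD₅/(m³·d).

L_v ≈ 1.40 kg BOD₅/(m³·d)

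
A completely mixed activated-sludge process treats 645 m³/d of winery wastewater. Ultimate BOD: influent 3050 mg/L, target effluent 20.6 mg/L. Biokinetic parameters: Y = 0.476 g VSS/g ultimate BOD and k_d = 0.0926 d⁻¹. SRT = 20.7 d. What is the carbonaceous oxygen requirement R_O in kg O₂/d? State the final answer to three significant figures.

Correct the yield for decay: Y_obs = Y/(1 + k_d θ_c) = 0.476 / (1 + 0.0926 × 20.7) = 0.476 / 2.917 = 0.1632.
Q·(S₀ − S) = 645 × (3050 − 20.6) × 10⁻³ = 1954 kg/d removed.
Biomass synthesised: P_X = Y_obs × 1954 = 318.9 kg VSS/d.
R_O = Q·ΔS − 1.42 P_X = 1954 − 452.8 = 1501 kg O₂/d.

R_O ≈ 1500 kg O₂/d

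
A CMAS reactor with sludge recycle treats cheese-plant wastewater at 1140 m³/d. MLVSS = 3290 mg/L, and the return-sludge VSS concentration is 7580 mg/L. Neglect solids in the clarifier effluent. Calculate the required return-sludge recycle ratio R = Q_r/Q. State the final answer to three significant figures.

R ≈ 0.767

Solids balance on the clarifier gives (1+R)X = R·X_r, so R = X/(X_r − X) = 3290 / (7580 − 3290) = 0.7669.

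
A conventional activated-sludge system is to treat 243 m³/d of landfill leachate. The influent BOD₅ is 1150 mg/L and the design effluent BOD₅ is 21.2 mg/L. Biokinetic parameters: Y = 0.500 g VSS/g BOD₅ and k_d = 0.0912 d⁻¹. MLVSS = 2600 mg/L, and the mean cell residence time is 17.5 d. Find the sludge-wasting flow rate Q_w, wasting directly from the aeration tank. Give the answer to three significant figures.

Q_w ≈ 20.3 m³/d

Rearranging the biomass balance for a CMAS with decay, V = Y·Q·ΔS·θ_c / [X·(1+k_d θ_c)] = 0.500 × 243 × (1150 − 21.2) × 17.5 / [2600 × (1 + 0.0912 × 17.5)] = 2.4×10^6 / 6750 = 355.6 m³.
Wasting from the aeration tank: Q_w = V / θ_c = 355.6 / 17.5 = 20.32 m³/d.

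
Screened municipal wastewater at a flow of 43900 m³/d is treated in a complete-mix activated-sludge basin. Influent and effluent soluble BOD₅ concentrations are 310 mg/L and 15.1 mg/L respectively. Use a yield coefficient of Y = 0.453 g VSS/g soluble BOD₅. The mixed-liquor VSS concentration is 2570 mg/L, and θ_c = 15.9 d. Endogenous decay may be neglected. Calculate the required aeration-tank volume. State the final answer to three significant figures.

Biomass mass balance (decay neglected): V·X = Y·Q·(S₀ − S)·θ_c, so V = 0.453 × 43900 × (310 − 15.1) × 15.9 / 2570 = 36283 m³.

V ≈ 36300 m³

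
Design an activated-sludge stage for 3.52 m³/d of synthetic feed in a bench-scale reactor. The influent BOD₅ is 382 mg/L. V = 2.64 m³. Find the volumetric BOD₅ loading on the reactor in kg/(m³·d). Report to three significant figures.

L_v ≈ 0.509 kg BOD₅/(m³·d)

Applied BOD₅ load per unit volume = Q·S₀/V = (3.52 × 382/1000)/2.640 = 0.5093 kg BOD₅·m⁻³·d⁻¹.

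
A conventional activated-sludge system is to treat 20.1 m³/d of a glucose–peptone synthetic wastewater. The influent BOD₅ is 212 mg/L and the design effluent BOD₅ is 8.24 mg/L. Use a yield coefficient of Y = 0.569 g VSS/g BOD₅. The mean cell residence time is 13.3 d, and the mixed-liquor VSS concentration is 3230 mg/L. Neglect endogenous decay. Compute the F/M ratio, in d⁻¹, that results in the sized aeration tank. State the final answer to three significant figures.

F/M ≈ 0.137 d⁻¹

With k_d = 0 the design equation reduces to V = Y Q (S₀−S) θ_c / X = 0.569 × 20.1 × (212 − 8.24) × 13.3 / 3230 = 9.596 m³.
Food-to-microorganism ratio F/M = Q S₀ / (V X) = 20.1 × 212 / (9.596 × 3230) = 0.1375 d⁻¹.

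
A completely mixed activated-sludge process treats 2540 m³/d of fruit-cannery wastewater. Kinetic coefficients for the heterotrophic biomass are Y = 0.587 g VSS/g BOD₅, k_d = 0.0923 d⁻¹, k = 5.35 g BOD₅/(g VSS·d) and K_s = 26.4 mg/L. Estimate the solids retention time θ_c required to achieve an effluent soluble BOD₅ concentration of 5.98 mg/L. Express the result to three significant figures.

θ_c ≈ 2.05 d

From 1/θ_c = Y·k·S/(K_s + S) − k_d: Y·k·S/(K_s+S) = 0.587 × 5.35 × 5.98 / (26.4 + 5.98) = 0.5800 d⁻¹.
Then 1/θ_c = μ − k_d = 0.5800 − 0.0923 = 0.4877 d⁻¹, giving θ_c = 2.051 d.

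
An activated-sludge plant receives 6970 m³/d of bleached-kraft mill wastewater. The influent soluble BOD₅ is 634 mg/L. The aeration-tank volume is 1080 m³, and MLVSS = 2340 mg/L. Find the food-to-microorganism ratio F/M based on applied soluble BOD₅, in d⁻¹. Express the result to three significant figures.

F/M ≈ 1.75 d⁻¹

Food-to-microorganism ratio F/M = Q S₀ / (V X) = 6970 × 634 / (1080 × 2340) = 1.749 d⁻¹.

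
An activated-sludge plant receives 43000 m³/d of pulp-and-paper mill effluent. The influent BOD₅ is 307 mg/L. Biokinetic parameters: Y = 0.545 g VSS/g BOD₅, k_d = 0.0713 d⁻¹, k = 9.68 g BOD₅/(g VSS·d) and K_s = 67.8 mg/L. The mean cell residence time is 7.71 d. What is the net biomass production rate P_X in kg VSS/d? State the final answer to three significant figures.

From the Monod/SRT balance for a CMAS, S = K_s·(1+k_d θ_c)/[θ_c·(Y k − k_d) − 1] = 67.8 × (1 + 0.0713 × 7.71) / [7.71 × (0.545 × 9.68 − 0.0713) − 1] = 105.1 / 39.13 = 2.686 mg/L.
Correct the yield for decay: Y_obs = Y/(1 + k_d θ_c) = 0.545 / (1 + 0.0713 × 7.71) = 0.545 / 1.550 = 0.3517.
Q·(S₀ − S) = 43000 × (307 − 2.69) × 10⁻³ = 13085 kg/d removed.
So the net sludge growth is P_X = 0.3517 × 13085 = 4602 kg VSS/d.

P_X ≈ 4600 kg VSS/d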